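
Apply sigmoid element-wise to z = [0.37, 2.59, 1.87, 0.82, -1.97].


σ(0.37) = 1/(1+e^-0.37) = 0.5915
σ(2.59) = 1/(1+e^-2.59) = 0.9302
σ(1.87) = 1/(1+e^-1.87) = 0.8665
σ(0.82) = 1/(1+e^-0.82) = 0.6942
σ(-1.97) = 1/(1+e^1.97) = 0.1224
result = [0.5915, 0.9302, 0.8665, 0.6942, 0.1224]

[0.5915, 0.9302, 0.8665, 0.6942, 0.1224]


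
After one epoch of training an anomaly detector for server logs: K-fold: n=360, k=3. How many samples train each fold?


Fold size = 360/3 = 120
Training per fold = 360 - 120 = 240

240


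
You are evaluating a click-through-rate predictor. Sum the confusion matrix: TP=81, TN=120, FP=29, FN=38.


Total = TP + TN + FP + FN
= 81 + 120 + 29 + 38
= 268
(Predicted positive: 110, predicted negative: 158)

268


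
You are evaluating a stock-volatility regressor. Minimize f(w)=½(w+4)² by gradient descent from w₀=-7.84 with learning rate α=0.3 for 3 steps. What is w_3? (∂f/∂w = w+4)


step 1: grad = -7.84+4 = -3.84; w = -7.84 - 0.3·(-3.84) = -6.688
step 2: grad = -6.688+4 = -2.688; w = -6.688 - 0.3·(-2.688) = -5.8816
step 3: grad = -5.8816+4 = -1.8816; w = -5.8816 - 0.3·(-1.8816) = -5.31712

-5.31712


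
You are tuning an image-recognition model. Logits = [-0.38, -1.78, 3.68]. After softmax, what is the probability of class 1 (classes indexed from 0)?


Exponentials: e^-0.38=0.6839, e^-1.78=0.1686, e^3.68=39.6464
Sum = 40.4989
Softmax = [0.0169, 0.0042, 0.979]
p[1] = 0.1686/40.4989 = 0.0042

0.0042


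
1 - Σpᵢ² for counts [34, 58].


Probabilities: [34/92, 58/92] ≈ [0.3696, 0.6304]
Σpᵢ² = (1156 + 3364)/92² = 4520/8464
Gini = 1 - Σpᵢ² = 1 - 4520/8464 = 0.466

0.466


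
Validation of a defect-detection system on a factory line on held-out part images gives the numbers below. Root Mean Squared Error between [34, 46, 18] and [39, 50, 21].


MSE = 50/3 = 16.6667
RMSE = √(50/3) = 4.0825

4.0825


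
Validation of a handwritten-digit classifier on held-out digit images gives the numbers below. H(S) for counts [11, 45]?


Probabilities: [11/56, 45/56] ≈ [0.1964, 0.8036]
H = -((11/56)·log₂(11/56) + (45/56)·log₂(45/56))
  = 0.7147 bits

0.7147 bits


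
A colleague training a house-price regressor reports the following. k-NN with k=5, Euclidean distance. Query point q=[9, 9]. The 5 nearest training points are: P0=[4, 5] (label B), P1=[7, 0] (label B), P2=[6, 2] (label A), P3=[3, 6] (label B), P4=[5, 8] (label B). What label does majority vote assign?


d(q,P0) = 6.4031  (label B)
d(q,P1) = 9.2195  (label B)
d(q,P2) = 7.6158  (label A)
d(q,P3) = 6.7082  (label B)
d(q,P4) = 4.1231  (label B)
Votes: A=1, B=4
Majority → B

B


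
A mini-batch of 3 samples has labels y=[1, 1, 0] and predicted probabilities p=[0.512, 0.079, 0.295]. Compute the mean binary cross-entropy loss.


L[0] = -ln(0.512) = 0.6694
L[1] = -ln(0.079) = 2.5383
L[2] = -ln(1-0.295) = -ln(0.705) = 0.3496
mean = (0.6694 + 2.5383 + 0.3496)/3 = 1.1858

1.1858


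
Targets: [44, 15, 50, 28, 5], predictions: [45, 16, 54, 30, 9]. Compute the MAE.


Absolute errors: |44-45|=1, |15-16|=1, |50-54|=4, |28-30|=2, |5-9|=4
Sum = 12
MAE = 12/5 = 12/5

12/5


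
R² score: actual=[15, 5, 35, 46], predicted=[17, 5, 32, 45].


ȳ = 25.25
SS_res = Σ(y-ŷ)² = 14
SS_tot = Σ(y-ȳ)² = 1040.75
R² = 1 - SS_res/SS_tot = 1 - 0.0135 = 0.9865

0.9865


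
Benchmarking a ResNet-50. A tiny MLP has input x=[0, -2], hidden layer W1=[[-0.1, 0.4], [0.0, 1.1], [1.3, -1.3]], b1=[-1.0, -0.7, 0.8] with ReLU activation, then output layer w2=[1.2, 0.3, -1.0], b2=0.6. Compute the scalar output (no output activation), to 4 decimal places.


z1[0] = (-0.1)·(0) + (0.4)·(-2) - 1.0 = -1.8
z1[1] = (0.0)·(0) + (1.1)·(-2) - 0.7 = -2.9
z1[2] = (1.3)·(0) + (-1.3)·(-2) + 0.8 = 3.4
h = ReLU(z1) = [0.0, 0.0, 3.4]
output = (1.2)·(0.0) + (0.3)·(0.0) + (-1.0)·(3.4) + 0.6 = -2.8

-2.8


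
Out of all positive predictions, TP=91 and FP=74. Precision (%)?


Precision = TP/(TP+FP)
= 91/(91+74)
= 91/165 = 55.15%

55.15%


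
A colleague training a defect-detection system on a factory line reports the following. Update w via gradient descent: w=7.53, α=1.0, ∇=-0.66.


w_new = w - α·∇
= 7.53 - 1.0·-0.66
= 7.53 + 0.66
= 8.19

8.19


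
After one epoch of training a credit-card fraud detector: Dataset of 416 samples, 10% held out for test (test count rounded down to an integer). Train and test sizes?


Test = ⌊416·10/100⌋ = 41
Train = 416 - 41 = 375

Train: 375, Test: 41


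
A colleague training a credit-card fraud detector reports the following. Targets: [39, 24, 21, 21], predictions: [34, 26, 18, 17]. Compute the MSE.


Squared errors: (39-34)²=25, (24-26)²=4, (21-18)²=9, (21-17)²=16
Sum = 54
MSE = 54/4 = 27/2

27/2


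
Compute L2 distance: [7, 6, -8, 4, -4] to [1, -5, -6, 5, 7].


d = √((7-1)² + (6+ 5)² + (-8+ 6)² + (4-5)² + (-4-7)²)
  = √(36 + 121 + 4 + 1 + 121)
  = √283 = 16.8226

16.8226


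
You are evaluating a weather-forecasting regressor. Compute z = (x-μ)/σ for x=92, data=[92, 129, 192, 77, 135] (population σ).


μ = 125, σ = 39.995
z = (92 - 125)/39.995 = -0.8251

-0.8251


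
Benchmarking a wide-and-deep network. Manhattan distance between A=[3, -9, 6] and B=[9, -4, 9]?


d = |3-9| + |-9+ 4| + |6-9|
  = 6 + 5 + 3
  = 14

14


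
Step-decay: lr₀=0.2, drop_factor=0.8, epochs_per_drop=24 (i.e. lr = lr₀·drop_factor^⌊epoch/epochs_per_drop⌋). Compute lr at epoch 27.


n_drops = ⌊27/24⌋ = 1
lr = 0.2·0.8^1 = 0.2·0.8 = 0.16

0.16


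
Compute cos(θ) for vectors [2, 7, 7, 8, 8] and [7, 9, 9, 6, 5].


A·B = 2·7 + 7·9 + 7·9 + 8·6 + 8·5 = 228
‖A‖ = √230 = 15.1658, ‖B‖ = √272 = 16.4924
cos = 228/(√230·√272) = 228/√62560 = 0.9116

0.9116


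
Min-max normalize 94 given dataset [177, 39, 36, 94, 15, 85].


min=15, max=177
(94-15)/(177-15) = 79/162 = 0.4877

0.4877


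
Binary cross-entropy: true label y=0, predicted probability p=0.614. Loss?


BCE = -[y·ln(p) + (1-y)·ln(1-p)]
= -0 - 1·ln(1-0.614)
= -ln(0.386) = 0.9519

0.9519


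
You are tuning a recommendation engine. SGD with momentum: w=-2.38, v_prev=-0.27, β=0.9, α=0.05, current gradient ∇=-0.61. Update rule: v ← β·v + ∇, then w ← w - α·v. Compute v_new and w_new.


v_new = 0.9·-0.27 - 0.61 = -0.243 - 0.61 = -0.853
w_new = -2.38 - 0.05·-0.853 = -2.38 + 0.04265 = -2.33735

v_new=-0.853, w_new=-2.33735


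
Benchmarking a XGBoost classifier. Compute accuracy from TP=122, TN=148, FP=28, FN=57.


Accuracy = (TP+TN)/(TP+TN+FP+FN)
= (122+148)/(355)
= 270/355 = 76.06%

76.06%


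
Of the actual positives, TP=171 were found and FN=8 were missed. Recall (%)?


Recall = TP/(TP+FN)
= 171/(171+8)
= 171/179 = 95.53%

95.53%


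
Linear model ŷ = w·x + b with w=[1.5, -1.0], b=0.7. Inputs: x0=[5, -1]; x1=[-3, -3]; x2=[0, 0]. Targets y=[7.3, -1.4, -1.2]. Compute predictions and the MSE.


ŷ0 = (1.5)·(5) + (-1.0)·(-1) + 0.7 = 9.2
ŷ1 = (1.5)·(-3) + (-1.0)·(-3) + 0.7 = -0.8
ŷ2 = (1.5)·(0) + (-1.0)·(0) + 0.7 = 0.7
errors² = [3.61, 0.36, 3.61]
MSE = 7.5800/3 = 2.5267

2.5267


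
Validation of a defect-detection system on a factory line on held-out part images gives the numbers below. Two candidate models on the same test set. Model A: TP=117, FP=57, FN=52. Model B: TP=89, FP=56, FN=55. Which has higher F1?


Model A: P=117/174=0.6724, R=117/169=0.6923, F1=2PR/(P+R)=2TP/(2TP+FP+FN)=234/343=0.6822
Model B: P=89/145=0.6138, R=89/144=0.6181, F1=2PR/(P+R)=2TP/(2TP+FP+FN)=178/289=0.6159
0.6822 > 0.6159 → Model A

Model A


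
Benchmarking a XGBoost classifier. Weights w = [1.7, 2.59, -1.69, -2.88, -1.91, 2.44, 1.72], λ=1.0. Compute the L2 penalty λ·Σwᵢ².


‖w‖₂² = (1.7)² + (2.59)² + (-1.69)² + (-2.88)² + (-1.91)² + (2.44)² + (1.72)²
     = 2.89 + 6.7081 + 2.8561 + 8.2944 + 3.6481 + 5.9536 + 2.9584
     = 33.3087
λ·‖w‖₂² = 1.0·33.3087 = 33.3087

33.3087


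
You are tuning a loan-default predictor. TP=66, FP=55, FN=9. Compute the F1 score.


Precision = 66/121 = 0.5455
Recall = 66/75 = 0.88
F1 = 2·P·R/(P+R) = 2·TP/(2·TP+FP+FN) = 132/(132+55+9) = 132/196 = 0.6735

0.6735


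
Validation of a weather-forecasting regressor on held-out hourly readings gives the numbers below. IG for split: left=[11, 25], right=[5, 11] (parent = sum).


Parent = [16, 36], H_parent = 0.8905
H_left = 0.888 (n=36), H_right = 0.896 (n=16)
H_children = (36/52)·0.888 + (16/52)·0.896 = 0.8905
IG = 0.8905 - 0.8905 = 0.0

0.0


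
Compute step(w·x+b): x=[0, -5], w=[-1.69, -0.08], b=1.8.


z = (0)·(-1.69) + (-5)·(-0.08) + 1.8
  = 2.2
step(z) = 1 (z≥0)

1


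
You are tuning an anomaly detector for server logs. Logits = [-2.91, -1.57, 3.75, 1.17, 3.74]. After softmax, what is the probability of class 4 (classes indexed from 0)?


Exponentials: e^-2.91=0.0545, e^-1.57=0.208, e^3.75=42.5211, e^1.17=3.222, e^3.74=42.098
Sum = 88.1036
Softmax = [0.0006, 0.0024, 0.4826, 0.0366, 0.4778]
p[4] = 42.098/88.1036 = 0.4778

0.4778


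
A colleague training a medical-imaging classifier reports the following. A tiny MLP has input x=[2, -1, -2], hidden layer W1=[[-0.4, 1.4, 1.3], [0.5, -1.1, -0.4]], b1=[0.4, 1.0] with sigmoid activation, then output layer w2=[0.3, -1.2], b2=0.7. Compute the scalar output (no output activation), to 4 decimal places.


z1[0] = (-0.4)·(2) + (1.4)·(-1) + (1.3)·(-2) + 0.4 = -4.4
z1[1] = (0.5)·(2) + (-1.1)·(-1) + (-0.4)·(-2) + 1.0 = 3.9
h = sigmoid(z1) = [0.0121, 0.9802]
output = (0.3)·(0.0121) + (-1.2)·(0.9802) + 0.7 = -0.4726

-0.4726


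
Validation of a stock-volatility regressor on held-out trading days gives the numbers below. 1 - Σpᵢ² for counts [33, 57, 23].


Probabilities: [33/113, 57/113, 23/113] ≈ [0.292, 0.5044, 0.2035]
Σpᵢ² = (1089 + 3249 + 529)/113² = 4867/12769
Gini = 1 - Σpᵢ² = 1 - 4867/12769 = 0.6188

0.6188


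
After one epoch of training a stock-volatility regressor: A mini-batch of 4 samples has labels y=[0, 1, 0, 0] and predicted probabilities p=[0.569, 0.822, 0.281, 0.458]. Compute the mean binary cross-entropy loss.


L[0] = -ln(1-0.569) = -ln(0.431) = 0.8416
L[1] = -ln(0.822) = 0.196
L[2] = -ln(1-0.281) = -ln(0.719) = 0.3299
L[3] = -ln(1-0.458) = -ln(0.542) = 0.6125
mean = (0.8416 + 0.196 + 0.3299 + 0.6125)/4 = 0.495

0.495


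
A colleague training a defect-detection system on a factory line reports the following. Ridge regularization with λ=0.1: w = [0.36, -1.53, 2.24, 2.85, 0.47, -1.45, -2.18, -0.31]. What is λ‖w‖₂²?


‖w‖₂² = (0.36)² + (-1.53)² + (2.24)² + (2.85)² + (0.47)² + (-1.45)² + (-2.18)² + (-0.31)²
     = 0.1296 + 2.3409 + 5.0176 + 8.1225 + 0.2209 + 2.1025 + 4.7524 + 0.0961
     = 22.7825
λ·‖w‖₂² = 0.1·22.7825 = 2.27825

2.27825


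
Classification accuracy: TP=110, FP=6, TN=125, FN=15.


Accuracy = (TP+TN)/(TP+TN+FP+FN)
= (110+125)/(256)
= 235/256 = 91.8%

91.8%


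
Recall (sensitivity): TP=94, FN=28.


Recall = TP/(TP+FN)
= 94/(94+28)
= 94/122 = 77.05%

77.05%


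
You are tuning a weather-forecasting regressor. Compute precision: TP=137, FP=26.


Precision = TP/(TP+FP)
= 137/(137+26)
= 137/163 = 84.05%

84.05%


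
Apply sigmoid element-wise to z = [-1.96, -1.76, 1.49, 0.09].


σ(-1.96) = 1/(1+e^1.96) = 0.1235
σ(-1.76) = 1/(1+e^1.76) = 0.1468
σ(1.49) = 1/(1+e^-1.49) = 0.8161
σ(0.09) = 1/(1+e^-0.09) = 0.5225
result = [0.1235, 0.1468, 0.8161, 0.5225]

[0.1235, 0.1468, 0.8161, 0.5225]


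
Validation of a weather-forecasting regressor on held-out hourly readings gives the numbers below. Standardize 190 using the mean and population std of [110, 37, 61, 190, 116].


μ = 102.8, σ = 52.7386
z = (190 - 102.8)/52.7386 = 1.6534

1.6534


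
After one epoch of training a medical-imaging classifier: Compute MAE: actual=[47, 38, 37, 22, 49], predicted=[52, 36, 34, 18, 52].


Absolute errors: |47-52|=5, |38-36|=2, |37-34|=3, |22-18|=4, |49-52|=3
Sum = 17
MAE = 17/5 = 17/5

17/5


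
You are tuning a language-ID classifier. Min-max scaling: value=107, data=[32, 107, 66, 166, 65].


min=32, max=166
(107-32)/(166-32) = 75/134 = 0.5597

0.5597


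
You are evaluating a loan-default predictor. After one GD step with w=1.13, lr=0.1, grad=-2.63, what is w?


w_new = w - α·∇
= 1.13 - 0.1·-2.63
= 1.13 + 0.263
= 1.393

1.393


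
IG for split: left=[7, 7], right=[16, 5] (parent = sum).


Parent = [23, 12], H_parent = 0.9275
H_left = 1 (n=14), H_right = 0.7919 (n=21)
H_children = (14/35)·1 + (21/35)·0.7919 = 0.8751
IG = 0.9275 - 0.8751 = 0.0524

0.0524


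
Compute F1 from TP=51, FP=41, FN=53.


Precision = 51/92 = 0.5543
Recall = 51/104 = 0.4904
F1 = 2·P·R/(P+R) = 2·TP/(2·TP+FP+FN) = 102/(102+41+53) = 102/196 = 0.5204

0.5204


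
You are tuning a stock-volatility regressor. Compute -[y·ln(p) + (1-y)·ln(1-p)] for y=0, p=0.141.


BCE = -[y·ln(p) + (1-y)·ln(1-p)]
= -0 - 1·ln(1-0.141)
= -ln(0.859) = 0.152

0.152


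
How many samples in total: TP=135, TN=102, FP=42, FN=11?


Total = TP + TN + FP + FN
= 135 + 102 + 42 + 11
= 290
(Predicted positive: 177, predicted negative: 113)

290


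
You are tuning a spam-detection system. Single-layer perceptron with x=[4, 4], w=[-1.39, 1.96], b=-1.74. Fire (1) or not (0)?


z = (4)·(-1.39) + (4)·(1.96) - 1.74
  = 0.54
step(z) = 1 (z≥0)

1


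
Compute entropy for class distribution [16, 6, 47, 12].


Probabilities: [16/81, 6/81, 47/81, 12/81] ≈ [0.1975, 0.0741, 0.5802, 0.1481]
H = -((16/81)·log₂(16/81) + (6/81)·log₂(6/81) + (47/81)·log₂(47/81) + (12/81)·log₂(12/81))
  = 1.6041 bits

1.6041 bits


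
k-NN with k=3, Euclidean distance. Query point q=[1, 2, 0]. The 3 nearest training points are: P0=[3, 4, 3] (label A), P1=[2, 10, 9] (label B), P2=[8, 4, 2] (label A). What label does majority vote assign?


d(q,P0) = 4.1231  (label A)
d(q,P1) = 12.083  (label B)
d(q,P2) = 7.5498  (label A)
Votes: A=2, B=1
Majority → A

A


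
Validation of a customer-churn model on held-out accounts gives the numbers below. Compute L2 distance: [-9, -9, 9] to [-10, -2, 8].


d = √((-9+ 10)² + (-9+ 2)² + (9-8)²)
  = √(1 + 49 + 1)
  = √51 = 7.1414

7.1414


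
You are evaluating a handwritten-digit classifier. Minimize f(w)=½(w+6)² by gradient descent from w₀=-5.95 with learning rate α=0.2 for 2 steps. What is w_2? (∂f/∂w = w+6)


step 1: grad = -5.95+6 = 0.05; w = -5.95 - 0.2·(0.05) = -5.96
step 2: grad = -5.96+6 = 0.04; w = -5.96 - 0.2·(0.04) = -5.968

-5.968


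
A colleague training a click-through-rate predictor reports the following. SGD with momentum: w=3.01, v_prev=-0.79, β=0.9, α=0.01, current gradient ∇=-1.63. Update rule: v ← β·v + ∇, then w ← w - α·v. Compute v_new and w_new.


v_new = 0.9·-0.79 - 1.63 = -0.711 - 1.63 = -2.341
w_new = 3.01 - 0.01·-2.341 = 3.01 + 0.02341 = 3.03341

v_new=-2.341, w_new=3.03341


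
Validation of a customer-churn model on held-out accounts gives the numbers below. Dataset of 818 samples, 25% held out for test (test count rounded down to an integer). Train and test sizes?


Test = ⌊818·25/100⌋ = 204
Train = 818 - 204 = 614

Train: 614, Test: 204


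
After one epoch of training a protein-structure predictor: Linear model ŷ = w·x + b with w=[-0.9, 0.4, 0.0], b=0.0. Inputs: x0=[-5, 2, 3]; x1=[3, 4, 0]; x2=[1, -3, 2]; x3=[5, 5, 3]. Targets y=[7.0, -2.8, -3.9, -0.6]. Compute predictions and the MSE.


ŷ0 = (-0.9)·(-5) + (0.4)·(2) + (0.0)·(3) + 0.0 = 5.3
ŷ1 = (-0.9)·(3) + (0.4)·(4) + (0.0)·(0) + 0.0 = -1.1
ŷ2 = (-0.9)·(1) + (0.4)·(-3) + (0.0)·(2) + 0.0 = -2.1
ŷ3 = (-0.9)·(5) + (0.4)·(5) + (0.0)·(3) + 0.0 = -2.5
errors² = [2.89, 2.89, 3.24, 3.61]
MSE = 12.6300/4 = 3.1575

3.1575


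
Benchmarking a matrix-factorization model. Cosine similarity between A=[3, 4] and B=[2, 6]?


A·B = 3·2 + 4·6 = 30
‖A‖ = √25 = 5, ‖B‖ = √40 = 6.3246
cos = 30/(√25·√40) = 30/√1000 = 0.9487

0.9487


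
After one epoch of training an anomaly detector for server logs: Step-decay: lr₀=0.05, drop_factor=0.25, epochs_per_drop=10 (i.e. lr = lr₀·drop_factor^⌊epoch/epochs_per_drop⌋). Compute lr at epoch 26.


n_drops = ⌊26/10⌋ = 2
lr = 0.05·0.25^2 = 0.05·0.0625 = 0.003125

0.003125


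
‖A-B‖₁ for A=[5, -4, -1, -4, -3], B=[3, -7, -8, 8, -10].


d = |5-3| + |-4+ 7| + |-1+ 8| + |-4-8| + |-3+ 10|
  = 2 + 3 + 7 + 12 + 7
  = 31

31


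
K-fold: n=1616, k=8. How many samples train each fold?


Fold size = 1616/8 = 202
Training per fold = 1616 - 202 = 1414

1414


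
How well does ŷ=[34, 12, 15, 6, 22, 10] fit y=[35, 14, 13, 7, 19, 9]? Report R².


ȳ = 16.1667
SS_res = Σ(y-ŷ)² = 20
SS_tot = Σ(y-ȳ)² = 512.83
R² = 1 - SS_res/SS_tot = 1 - 0.039 = 0.961

0.961


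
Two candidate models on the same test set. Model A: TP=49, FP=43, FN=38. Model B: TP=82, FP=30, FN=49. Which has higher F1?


Model A: P=49/92=0.5326, R=49/87=0.5632, F1=2PR/(P+R)=2TP/(2TP+FP+FN)=98/179=0.5475
Model B: P=82/112=0.7321, R=82/131=0.626, F1=2PR/(P+R)=2TP/(2TP+FP+FN)=164/243=0.6749
0.5475 < 0.6749 → Model B

Model B


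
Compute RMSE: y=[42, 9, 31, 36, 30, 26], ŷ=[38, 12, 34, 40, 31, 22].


MSE = 67/6 = 11.1667
RMSE = √(67/6) = 3.3417

3.3417


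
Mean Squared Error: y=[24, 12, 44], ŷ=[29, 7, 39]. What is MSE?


Squared errors: (24-29)²=25, (12-7)²=25, (44-39)²=25
Sum = 75
MSE = 75/3 = 25

25


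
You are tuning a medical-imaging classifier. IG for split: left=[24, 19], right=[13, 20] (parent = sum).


Parent = [37, 39], H_parent = 0.9995
H_left = 0.9902 (n=43), H_right = 0.9673 (n=33)
H_children = (43/76)·0.9902 + (33/76)·0.9673 = 0.9803
IG = 0.9995 - 0.9803 = 0.0192

0.0192


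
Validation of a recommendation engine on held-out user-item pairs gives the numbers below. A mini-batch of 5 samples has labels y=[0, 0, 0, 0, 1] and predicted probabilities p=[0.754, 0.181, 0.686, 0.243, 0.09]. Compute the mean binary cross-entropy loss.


L[0] = -ln(1-0.754) = -ln(0.246) = 1.4024
L[1] = -ln(1-0.181) = -ln(0.819) = 0.1997
L[2] = -ln(1-0.686) = -ln(0.314) = 1.1584
L[3] = -ln(1-0.243) = -ln(0.757) = 0.2784
L[4] = -ln(0.09) = 2.4079
mean = (1.4024 + 0.1997 + 1.1584 + 0.2784 + 2.4079)/5 = 1.0894

1.0894


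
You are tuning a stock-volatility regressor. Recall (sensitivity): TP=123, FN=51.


Recall = TP/(TP+FN)
= 123/(123+51)
= 123/174 = 70.69%

70.69%


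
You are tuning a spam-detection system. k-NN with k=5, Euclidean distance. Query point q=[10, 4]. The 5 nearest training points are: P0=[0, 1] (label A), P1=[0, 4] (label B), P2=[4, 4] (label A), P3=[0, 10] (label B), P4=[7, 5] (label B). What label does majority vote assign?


d(q,P0) = 10.4403  (label A)
d(q,P1) = 10.0  (label B)
d(q,P2) = 6.0  (label A)
d(q,P3) = 11.6619  (label B)
d(q,P4) = 3.1623  (label B)
Votes: A=2, B=3
Majority → B

B


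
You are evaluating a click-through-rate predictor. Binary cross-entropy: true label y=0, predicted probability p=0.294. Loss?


BCE = -[y·ln(p) + (1-y)·ln(1-p)]
= -0 - 1·ln(1-0.294)
= -ln(0.706) = 0.3481

0.3481


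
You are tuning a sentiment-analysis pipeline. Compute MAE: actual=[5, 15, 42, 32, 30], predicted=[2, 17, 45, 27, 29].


Absolute errors: |5-2|=3, |15-17|=2, |42-45|=3, |32-27|=5, |30-29|=1
Sum = 14
MAE = 14/5 = 14/5

14/5


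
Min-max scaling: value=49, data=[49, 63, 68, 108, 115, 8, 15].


min=8, max=115
(49-8)/(115-8) = 41/107 = 0.3832

0.3832


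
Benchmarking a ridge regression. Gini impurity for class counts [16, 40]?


Probabilities: [16/56, 40/56] ≈ [0.2857, 0.7143]
Σpᵢ² = (256 + 1600)/56² = 1856/3136
Gini = 1 - Σpᵢ² = 1 - 1856/3136 = 0.4082

0.4082


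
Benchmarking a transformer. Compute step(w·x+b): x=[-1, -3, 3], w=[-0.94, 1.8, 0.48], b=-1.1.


z = (-1)·(-0.94) + (-3)·(1.8) + (3)·(0.48) - 1.1
  = -4.12
step(z) = 0 (z<0)

0


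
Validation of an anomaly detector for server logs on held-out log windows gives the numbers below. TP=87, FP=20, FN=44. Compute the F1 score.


Precision = 87/107 = 0.8131
Recall = 87/131 = 0.6641
F1 = 2·P·R/(P+R) = 2·TP/(2·TP+FP+FN) = 174/(174+20+44) = 174/238 = 0.7311

0.7311


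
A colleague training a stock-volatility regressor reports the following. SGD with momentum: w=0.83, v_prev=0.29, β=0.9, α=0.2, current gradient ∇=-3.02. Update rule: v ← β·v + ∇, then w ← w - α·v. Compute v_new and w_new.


v_new = 0.9·0.29 - 3.02 = 0.261 - 3.02 = -2.759
w_new = 0.83 - 0.2·-2.759 = 0.83 + 0.5518 = 1.3818

v_new=-2.759, w_new=1.3818


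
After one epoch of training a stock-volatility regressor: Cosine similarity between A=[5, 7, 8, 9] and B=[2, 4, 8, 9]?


A·B = 5·2 + 7·4 + 8·8 + 9·9 = 183
‖A‖ = √219 = 14.7986, ‖B‖ = √165 = 12.8452
cos = 183/(√219·√165) = 183/√36135 = 0.9627

0.9627


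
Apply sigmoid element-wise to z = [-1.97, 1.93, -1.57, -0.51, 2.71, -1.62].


σ(-1.97) = 1/(1+e^1.97) = 0.1224
σ(1.93) = 1/(1+e^-1.93) = 0.8732
σ(-1.57) = 1/(1+e^1.57) = 0.1722
σ(-0.51) = 1/(1+e^0.51) = 0.3752
σ(2.71) = 1/(1+e^-2.71) = 0.9376
σ(-1.62) = 1/(1+e^1.62) = 0.1652
result = [0.1224, 0.8732, 0.1722, 0.3752, 0.9376, 0.1652]

[0.1224, 0.8732, 0.1722, 0.3752, 0.9376, 0.1652]


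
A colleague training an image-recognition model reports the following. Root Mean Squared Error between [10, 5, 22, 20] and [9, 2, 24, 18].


MSE = 18/4 = 4.5
RMSE = √(18/4) = 2.1213

2.1213


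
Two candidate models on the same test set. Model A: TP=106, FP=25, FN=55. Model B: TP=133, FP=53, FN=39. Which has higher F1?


Model A: P=106/131=0.8092, R=106/161=0.6584, F1=2PR/(P+R)=2TP/(2TP+FP+FN)=212/292=0.726
Model B: P=133/186=0.7151, R=133/172=0.7733, F1=2PR/(P+R)=2TP/(2TP+FP+FN)=266/358=0.743
0.726 < 0.743 → Model B

Model B


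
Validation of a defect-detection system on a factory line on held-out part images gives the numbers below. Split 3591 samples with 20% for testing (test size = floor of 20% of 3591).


Test = ⌊3591·20/100⌋ = 718
Train = 3591 - 718 = 2873

Train: 2873, Test: 718


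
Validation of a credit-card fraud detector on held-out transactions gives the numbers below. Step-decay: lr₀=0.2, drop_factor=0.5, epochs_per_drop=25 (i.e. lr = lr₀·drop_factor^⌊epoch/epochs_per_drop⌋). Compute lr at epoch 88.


n_drops = ⌊88/25⌋ = 3
lr = 0.2·0.5^3 = 0.2·0.125 = 0.025

0.025


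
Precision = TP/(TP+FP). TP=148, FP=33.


Precision = TP/(TP+FP)
= 148/(148+33)
= 148/181 = 81.77%

81.77%


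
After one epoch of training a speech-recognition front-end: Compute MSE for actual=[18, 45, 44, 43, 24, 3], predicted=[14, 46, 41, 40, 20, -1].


Squared errors: (18-14)²=16, (45-46)²=1, (44-41)²=9, (43-40)²=9, (24-20)²=16, (3+ 1)²=16
Sum = 67
MSE = 67/6 = 67/6

67/6


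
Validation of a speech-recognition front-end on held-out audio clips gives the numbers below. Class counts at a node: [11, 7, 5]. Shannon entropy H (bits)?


Probabilities: [11/23, 7/23, 5/23] ≈ [0.4783, 0.3043, 0.2174]
H = -((11/23)·log₂(11/23) + (7/23)·log₂(7/23) + (5/23)·log₂(5/23))
  = 1.5099 bits

1.5099 bits


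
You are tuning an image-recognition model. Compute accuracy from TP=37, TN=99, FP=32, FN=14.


Accuracy = (TP+TN)/(TP+TN+FP+FN)
= (37+99)/(182)
= 136/182 = 74.73%

74.73%


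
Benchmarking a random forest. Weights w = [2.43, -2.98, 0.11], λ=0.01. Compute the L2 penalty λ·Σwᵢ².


‖w‖₂² = (2.43)² + (-2.98)² + (0.11)²
     = 5.9049 + 8.8804 + 0.0121
     = 14.7974
λ·‖w‖₂² = 0.01·14.7974 = 0.147974

0.147974


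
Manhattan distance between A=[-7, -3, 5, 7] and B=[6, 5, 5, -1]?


d = |-7-6| + |-3-5| + |5-5| + |7+ 1|
  = 13 + 8 + 0 + 8
  = 29

29


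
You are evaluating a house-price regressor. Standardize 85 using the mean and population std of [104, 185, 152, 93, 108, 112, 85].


μ = 119.8571, σ = 33.0948
z = (85 - 119.8571)/33.0948 = -1.0533

-1.0533


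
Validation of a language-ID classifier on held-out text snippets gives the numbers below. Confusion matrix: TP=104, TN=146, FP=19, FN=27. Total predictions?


Total = TP + TN + FP + FN
= 104 + 146 + 19 + 27
= 296
(Predicted positive: 123, predicted negative: 173)

296


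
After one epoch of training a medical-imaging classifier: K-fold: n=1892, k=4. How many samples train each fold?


Fold size = 1892/4 = 473
Training per fold = 1892 - 473 = 1419

1419


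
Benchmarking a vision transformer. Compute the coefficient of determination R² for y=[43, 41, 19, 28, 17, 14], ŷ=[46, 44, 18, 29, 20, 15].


ȳ = 27
SS_res = Σ(y-ŷ)² = 30
SS_tot = Σ(y-ȳ)² = 786
R² = 1 - SS_res/SS_tot = 1 - 0.0382 = 0.9618

0.9618


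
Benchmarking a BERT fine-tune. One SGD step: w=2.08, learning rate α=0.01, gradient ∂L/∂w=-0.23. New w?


w_new = w - α·∇
= 2.08 - 0.01·-0.23
= 2.08 + 0.0023
= 2.0823

2.0823


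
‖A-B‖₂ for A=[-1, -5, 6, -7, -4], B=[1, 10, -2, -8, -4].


d = √((-1-1)² + (-5-10)² + (6+ 2)² + (-7+ 8)² + (-4+ 4)²)
  = √(4 + 225 + 64 + 1 + 0)
  = √294 = 17.1464

17.1464


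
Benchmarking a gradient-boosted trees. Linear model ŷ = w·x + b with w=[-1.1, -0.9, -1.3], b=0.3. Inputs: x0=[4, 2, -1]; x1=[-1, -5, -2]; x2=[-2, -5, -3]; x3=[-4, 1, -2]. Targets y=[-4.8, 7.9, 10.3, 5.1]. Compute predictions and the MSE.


ŷ0 = (-1.1)·(4) + (-0.9)·(2) + (-1.3)·(-1) + 0.3 = -4.6
ŷ1 = (-1.1)·(-1) + (-0.9)·(-5) + (-1.3)·(-2) + 0.3 = 8.5
ŷ2 = (-1.1)·(-2) + (-0.9)·(-5) + (-1.3)·(-3) + 0.3 = 10.9
ŷ3 = (-1.1)·(-4) + (-0.9)·(1) + (-1.3)·(-2) + 0.3 = 6.4
errors² = [0.04, 0.36, 0.36, 1.69]
MSE = 2.4500/4 = 0.6125

0.6125


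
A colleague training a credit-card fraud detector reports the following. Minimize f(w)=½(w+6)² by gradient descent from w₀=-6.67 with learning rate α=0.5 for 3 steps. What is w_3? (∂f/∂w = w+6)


step 1: grad = -6.67+6 = -0.67; w = -6.67 - 0.5·(-0.67) = -6.335
step 2: grad = -6.335+6 = -0.335; w = -6.335 - 0.5·(-0.335) = -6.1675
step 3: grad = -6.1675+6 = -0.1675; w = -6.1675 - 0.5·(-0.1675) = -6.08375

-6.08375


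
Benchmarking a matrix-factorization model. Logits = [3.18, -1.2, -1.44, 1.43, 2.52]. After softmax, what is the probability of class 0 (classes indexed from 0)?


Exponentials: e^3.18=24.0468, e^-1.2=0.3012, e^-1.44=0.2369, e^1.43=4.1787, e^2.52=12.4286
Sum = 41.1922
Softmax = [0.5838, 0.0073, 0.0058, 0.1014, 0.3017]
p[0] = 24.0468/41.1922 = 0.5838

0.5838


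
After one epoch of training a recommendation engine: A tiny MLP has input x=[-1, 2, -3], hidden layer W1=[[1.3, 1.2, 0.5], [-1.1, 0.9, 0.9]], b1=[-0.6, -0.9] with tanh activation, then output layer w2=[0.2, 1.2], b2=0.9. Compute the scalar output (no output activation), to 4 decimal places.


z1[0] = (1.3)·(-1) + (1.2)·(2) + (0.5)·(-3) - 0.6 = -1.0
z1[1] = (-1.1)·(-1) + (0.9)·(2) + (0.9)·(-3) - 0.9 = -0.7
h = tanh(z1) = [-0.7616, -0.6044]
output = (0.2)·(-0.7616) + (1.2)·(-0.6044) + 0.9 = 0.0224

0.0224


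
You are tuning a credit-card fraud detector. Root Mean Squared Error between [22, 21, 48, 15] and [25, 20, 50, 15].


MSE = 14/4 = 3.5
RMSE = √(14/4) = 1.8708

1.8708


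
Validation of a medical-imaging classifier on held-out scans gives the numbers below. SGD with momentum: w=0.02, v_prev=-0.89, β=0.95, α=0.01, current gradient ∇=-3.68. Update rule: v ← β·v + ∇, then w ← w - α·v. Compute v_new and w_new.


v_new = 0.95·-0.89 - 3.68 = -0.8455 - 3.68 = -4.5255
w_new = 0.02 - 0.01·-4.5255 = 0.02 + 0.045255 = 0.065255

v_new=-4.5255, w_new=0.065255


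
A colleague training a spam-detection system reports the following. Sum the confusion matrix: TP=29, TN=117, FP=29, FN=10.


Total = TP + TN + FP + FN
= 29 + 117 + 29 + 10
= 185
(Predicted positive: 58, predicted negative: 127)

185


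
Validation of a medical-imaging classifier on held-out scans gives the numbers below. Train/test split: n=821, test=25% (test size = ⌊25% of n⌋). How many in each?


Test = ⌊821·25/100⌋ = 205
Train = 821 - 205 = 616

Train: 616, Test: 205


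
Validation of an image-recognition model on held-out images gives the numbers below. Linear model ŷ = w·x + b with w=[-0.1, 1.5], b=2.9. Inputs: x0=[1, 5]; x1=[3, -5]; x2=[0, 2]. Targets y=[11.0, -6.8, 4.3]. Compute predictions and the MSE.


ŷ0 = (-0.1)·(1) + (1.5)·(5) + 2.9 = 10.3
ŷ1 = (-0.1)·(3) + (1.5)·(-5) + 2.9 = -4.9
ŷ2 = (-0.1)·(0) + (1.5)·(2) + 2.9 = 5.9
errors² = [0.49, 3.61, 2.56]
MSE = 6.6600/3 = 2.22

2.22


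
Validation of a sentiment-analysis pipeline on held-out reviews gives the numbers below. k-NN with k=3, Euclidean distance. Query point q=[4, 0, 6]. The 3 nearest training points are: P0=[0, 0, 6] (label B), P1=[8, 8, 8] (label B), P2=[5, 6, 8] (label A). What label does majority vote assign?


d(q,P0) = 4.0  (label B)
d(q,P1) = 9.1652  (label B)
d(q,P2) = 6.4031  (label A)
Votes: A=1, B=2
Majority → B

B


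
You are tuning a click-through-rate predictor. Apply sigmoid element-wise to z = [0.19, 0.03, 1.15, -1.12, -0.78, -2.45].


σ(0.19) = 1/(1+e^-0.19) = 0.5474
σ(0.03) = 1/(1+e^-0.03) = 0.5075
σ(1.15) = 1/(1+e^-1.15) = 0.7595
σ(-1.12) = 1/(1+e^1.12) = 0.246
σ(-0.78) = 1/(1+e^0.78) = 0.3143
σ(-2.45) = 1/(1+e^2.45) = 0.0794
result = [0.5474, 0.5075, 0.7595, 0.246, 0.3143, 0.0794]

[0.5474, 0.5075, 0.7595, 0.246, 0.3143, 0.0794]


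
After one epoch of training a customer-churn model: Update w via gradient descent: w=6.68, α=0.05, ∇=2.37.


w_new = w - α·∇
= 6.68 - 0.05·2.37
= 6.68 - 0.1185
= 6.5615

6.5615


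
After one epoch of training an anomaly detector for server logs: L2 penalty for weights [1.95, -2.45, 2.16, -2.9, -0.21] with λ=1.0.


‖w‖₂² = (1.95)² + (-2.45)² + (2.16)² + (-2.9)² + (-0.21)²
     = 3.8025 + 6.0025 + 4.6656 + 8.41 + 0.0441
     = 22.9247
λ·‖w‖₂² = 1.0·22.9247 = 22.9247

22.9247


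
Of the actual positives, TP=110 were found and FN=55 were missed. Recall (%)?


Recall = TP/(TP+FN)
= 110/(110+55)
= 110/165 = 66.67%

66.67%


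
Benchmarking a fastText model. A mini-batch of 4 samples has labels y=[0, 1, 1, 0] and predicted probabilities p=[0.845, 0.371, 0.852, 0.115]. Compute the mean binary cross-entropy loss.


L[0] = -ln(1-0.845) = -ln(0.155) = 1.8643
L[1] = -ln(0.371) = 0.9916
L[2] = -ln(0.852) = 0.1602
L[3] = -ln(1-0.115) = -ln(0.885) = 0.1222
mean = (1.8643 + 0.9916 + 0.1602 + 0.1222)/4 = 0.7846

0.7846


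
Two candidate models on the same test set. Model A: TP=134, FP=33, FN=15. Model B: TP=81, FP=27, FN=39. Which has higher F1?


Model A: P=134/167=0.8024, R=134/149=0.8993, F1=2PR/(P+R)=2TP/(2TP+FP+FN)=268/316=0.8481
Model B: P=81/108=0.75, R=81/120=0.675, F1=2PR/(P+R)=2TP/(2TP+FP+FN)=162/228=0.7105
0.8481 > 0.7105 → Model A

Model A


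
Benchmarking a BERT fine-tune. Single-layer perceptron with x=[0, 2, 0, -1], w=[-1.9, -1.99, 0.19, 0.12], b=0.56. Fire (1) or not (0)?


z = (0)·(-1.9) + (2)·(-1.99) + (0)·(0.19) + (-1)·(0.12) + 0.56
  = -3.54
step(z) = 0 (z<0)

0


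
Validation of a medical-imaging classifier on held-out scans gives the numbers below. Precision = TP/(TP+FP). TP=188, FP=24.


Precision = TP/(TP+FP)
= 188/(188+24)
= 188/212 = 88.68%

88.68%


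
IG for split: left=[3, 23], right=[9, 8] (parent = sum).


Parent = [12, 31], H_parent = 0.8542
H_left = 0.5159 (n=26), H_right = 0.9975 (n=17)
H_children = (26/43)·0.5159 + (17/43)·0.9975 = 0.7063
IG = 0.8542 - 0.7063 = 0.1479

0.1479


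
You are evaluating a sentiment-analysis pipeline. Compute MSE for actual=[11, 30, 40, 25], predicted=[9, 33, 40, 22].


Squared errors: (11-9)²=4, (30-33)²=9, (40-40)²=0, (25-22)²=9
Sum = 22
MSE = 22/4 = 11/2

11/2


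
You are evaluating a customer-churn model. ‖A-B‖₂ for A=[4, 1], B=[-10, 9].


d = √((4+ 10)² + (1-9)²)
  = √(196 + 64)
  = √260 = 16.1245

16.1245


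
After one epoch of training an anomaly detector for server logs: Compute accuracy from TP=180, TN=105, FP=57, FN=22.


Accuracy = (TP+TN)/(TP+TN+FP+FN)
= (180+105)/(364)
= 285/364 = 78.3%

78.3%


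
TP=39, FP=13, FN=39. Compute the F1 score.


Precision = 39/52 = 0.75
Recall = 39/78 = 0.5
F1 = 2·P·R/(P+R) = 2·TP/(2·TP+FP+FN) = 78/(78+13+39) = 78/130 = 0.6

0.6


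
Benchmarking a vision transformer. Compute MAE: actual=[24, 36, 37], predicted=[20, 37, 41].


Absolute errors: |24-20|=4, |36-37|=1, |37-41|=4
Sum = 9
MAE = 9/3 = 3

3


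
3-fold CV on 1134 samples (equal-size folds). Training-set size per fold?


Fold size = 1134/3 = 378
Training per fold = 1134 - 378 = 756

756


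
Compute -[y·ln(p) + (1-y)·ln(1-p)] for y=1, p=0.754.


BCE = -[y·ln(p) + (1-y)·ln(1-p)]
= -1·ln(0.754) - 0
= -ln(0.754) = 0.2824

0.2824


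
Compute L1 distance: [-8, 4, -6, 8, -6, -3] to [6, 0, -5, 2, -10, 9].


d = |-8-6| + |4-0| + |-6+ 5| + |8-2| + |-6+ 10| + |-3-9|
  = 14 + 4 + 1 + 6 + 4 + 12
  = 41

41


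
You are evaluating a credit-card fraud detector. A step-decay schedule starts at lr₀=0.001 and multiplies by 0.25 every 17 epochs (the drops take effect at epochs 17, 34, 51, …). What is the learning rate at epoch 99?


n_drops = ⌊99/17⌋ = 5
lr = 0.001·0.25^5 = 0.001·0.0009765625 = 0.0000009765625

0.0000009765625


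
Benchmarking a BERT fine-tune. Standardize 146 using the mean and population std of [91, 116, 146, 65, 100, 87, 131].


μ = 105.1429, σ = 25.6984
z = (146 - 105.1429)/25.6984 = 1.5899

1.5899


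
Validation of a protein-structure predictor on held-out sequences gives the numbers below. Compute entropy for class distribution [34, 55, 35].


Probabilities: [34/124, 55/124, 35/124] ≈ [0.2742, 0.4435, 0.2823]
H = -((34/124)·log₂(34/124) + (55/124)·log₂(55/124) + (35/124)·log₂(35/124))
  = 1.5472 bits

1.5472 bits


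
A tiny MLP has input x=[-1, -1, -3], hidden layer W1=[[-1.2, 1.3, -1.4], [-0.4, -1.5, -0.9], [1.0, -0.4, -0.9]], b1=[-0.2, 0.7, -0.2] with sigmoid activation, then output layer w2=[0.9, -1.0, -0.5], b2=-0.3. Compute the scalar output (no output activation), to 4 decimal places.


z1[0] = (-1.2)·(-1) + (1.3)·(-1) + (-1.4)·(-3) - 0.2 = 3.9
z1[1] = (-0.4)·(-1) + (-1.5)·(-1) + (-0.9)·(-3) + 0.7 = 5.3
z1[2] = (1.0)·(-1) + (-0.4)·(-1) + (-0.9)·(-3) - 0.2 = 1.9
h = sigmoid(z1) = [0.9802, 0.995, 0.8699]
output = (0.9)·(0.9802) + (-1.0)·(0.995) + (-0.5)·(0.8699) - 0.3 = -0.8478

-0.8478


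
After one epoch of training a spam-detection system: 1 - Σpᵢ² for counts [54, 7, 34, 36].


Probabilities: [54/131, 7/131, 34/131, 36/131] ≈ [0.4122, 0.0534, 0.2595, 0.2748]
Σpᵢ² = (2916 + 49 + 1156 + 1296)/131² = 5417/17161
Gini = 1 - Σpᵢ² = 1 - 5417/17161 = 0.6843

0.6843


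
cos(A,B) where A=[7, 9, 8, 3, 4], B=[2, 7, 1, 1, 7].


A·B = 7·2 + 9·7 + 8·1 + 3·1 + 4·7 = 116
‖A‖ = √219 = 14.7986, ‖B‖ = √104 = 10.198
cos = 116/(√219·√104) = 116/√22776 = 0.7686

0.7686


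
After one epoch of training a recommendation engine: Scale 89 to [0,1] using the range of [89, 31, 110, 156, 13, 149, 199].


min=13, max=199
(89-13)/(199-13) = 76/186 = 0.4086

0.4086


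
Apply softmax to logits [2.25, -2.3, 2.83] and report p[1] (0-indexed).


Exponentials: e^2.25=9.4877, e^-2.3=0.1003, e^2.83=16.9455
Sum = 26.5335
Softmax = [0.3576, 0.0038, 0.6386]
p[1] = 0.1003/26.5335 = 0.0038

0.0038


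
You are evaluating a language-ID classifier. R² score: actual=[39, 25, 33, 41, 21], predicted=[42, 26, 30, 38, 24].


ȳ = 31.8
SS_res = Σ(y-ŷ)² = 37
SS_tot = Σ(y-ȳ)² = 300.8
R² = 1 - SS_res/SS_tot = 1 - 0.123 = 0.877

0.877


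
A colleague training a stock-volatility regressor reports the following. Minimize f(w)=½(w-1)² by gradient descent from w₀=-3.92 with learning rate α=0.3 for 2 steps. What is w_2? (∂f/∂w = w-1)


step 1: grad = -3.92-1 = -4.92; w = -3.92 - 0.3·(-4.92) = -2.444
step 2: grad = -2.444-1 = -3.444; w = -2.444 - 0.3·(-3.444) = -1.4108

-1.4108


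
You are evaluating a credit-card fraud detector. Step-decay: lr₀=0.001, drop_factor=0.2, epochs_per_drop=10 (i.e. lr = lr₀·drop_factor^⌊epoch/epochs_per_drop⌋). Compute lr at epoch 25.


n_drops = ⌊25/10⌋ = 2
lr = 0.001·0.2^2 = 0.001·0.04 = 0.00004

0.00004


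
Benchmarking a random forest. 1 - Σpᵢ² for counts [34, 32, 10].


Probabilities: [34/76, 32/76, 10/76] ≈ [0.4474, 0.4211, 0.1316]
Σpᵢ² = (1156 + 1024 + 100)/76² = 2280/5776
Gini = 1 - Σpᵢ² = 1 - 2280/5776 = 0.6053

0.6053


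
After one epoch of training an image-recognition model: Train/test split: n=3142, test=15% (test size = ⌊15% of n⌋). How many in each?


Test = ⌊3142·15/100⌋ = 471
Train = 3142 - 471 = 2671

Train: 2671, Test: 471


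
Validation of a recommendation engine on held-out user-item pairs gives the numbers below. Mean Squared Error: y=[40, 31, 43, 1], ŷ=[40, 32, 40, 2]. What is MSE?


Squared errors: (40-40)²=0, (31-32)²=1, (43-40)²=9, (1-2)²=1
Sum = 11
MSE = 11/4 = 11/4

11/4


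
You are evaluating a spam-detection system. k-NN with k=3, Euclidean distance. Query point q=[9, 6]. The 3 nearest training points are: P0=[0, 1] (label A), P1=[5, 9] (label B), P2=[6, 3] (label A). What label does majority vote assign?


d(q,P0) = 10.2956  (label A)
d(q,P1) = 5.0  (label B)
d(q,P2) = 4.2426  (label A)
Votes: A=2, B=1
Majority → A

A


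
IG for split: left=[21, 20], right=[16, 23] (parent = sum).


Parent = [37, 43], H_parent = 0.9959
H_left = 0.9996 (n=41), H_right = 0.9766 (n=39)
H_children = (41/80)·0.9996 + (39/80)·0.9766 = 0.9884
IG = 0.9959 - 0.9884 = 0.0075

0.0075


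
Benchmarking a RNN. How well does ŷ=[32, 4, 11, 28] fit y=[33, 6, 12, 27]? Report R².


ȳ = 19.5
SS_res = Σ(y-ŷ)² = 7
SS_tot = Σ(y-ȳ)² = 477
R² = 1 - SS_res/SS_tot = 1 - 0.0147 = 0.9853

0.9853


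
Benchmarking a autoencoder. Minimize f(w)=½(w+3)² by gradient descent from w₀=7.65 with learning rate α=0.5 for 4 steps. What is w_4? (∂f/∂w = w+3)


step 1: grad = 7.65+3 = 10.65; w = 7.65 - 0.5·(10.65) = 2.325
step 2: grad = 2.325+3 = 5.325; w = 2.325 - 0.5·(5.325) = -0.3375
step 3: grad = -0.3375+3 = 2.6625; w = -0.3375 - 0.5·(2.6625) = -1.66875
step 4: grad = -1.66875+3 = 1.33125; w = -1.66875 - 0.5·(1.33125) = -2.334375

-2.334375


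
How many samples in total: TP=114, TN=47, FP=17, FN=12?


Total = TP + TN + FP + FN
= 114 + 47 + 17 + 12
= 190
(Predicted positive: 131, predicted negative: 59)

190


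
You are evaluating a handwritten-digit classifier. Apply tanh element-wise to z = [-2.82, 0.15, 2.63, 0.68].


tanh(-2.82) = -0.9929
tanh(0.15) = 0.1489
tanh(2.63) = 0.9897
tanh(0.68) = 0.5915
result = [-0.9929, 0.1489, 0.9897, 0.5915]

[-0.9929, 0.1489, 0.9897, 0.5915]


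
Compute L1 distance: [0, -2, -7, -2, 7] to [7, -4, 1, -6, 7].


d = |0-7| + |-2+ 4| + |-7-1| + |-2+ 6| + |7-7|
  = 7 + 2 + 8 + 4 + 0
  = 21

21


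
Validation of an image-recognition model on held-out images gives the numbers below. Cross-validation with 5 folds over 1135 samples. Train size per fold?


Fold size = 1135/5 = 227
Training per fold = 1135 - 227 = 908

908


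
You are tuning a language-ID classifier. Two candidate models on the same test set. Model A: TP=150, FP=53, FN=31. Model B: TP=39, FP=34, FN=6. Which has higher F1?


Model A: P=150/203=0.7389, R=150/181=0.8287, F1=2PR/(P+R)=2TP/(2TP+FP+FN)=300/384=0.7812
Model B: P=39/73=0.5342, R=39/45=0.8667, F1=2PR/(P+R)=2TP/(2TP+FP+FN)=78/118=0.661
0.7812 > 0.661 → Model A

Model A


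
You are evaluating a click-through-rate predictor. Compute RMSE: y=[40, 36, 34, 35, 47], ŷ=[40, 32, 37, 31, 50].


MSE = 50/5 = 10
RMSE = √(50/5) = 3.1623

3.1623


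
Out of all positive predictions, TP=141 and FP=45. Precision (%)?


Precision = TP/(TP+FP)
= 141/(141+45)
= 141/186 = 75.81%

75.81%
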